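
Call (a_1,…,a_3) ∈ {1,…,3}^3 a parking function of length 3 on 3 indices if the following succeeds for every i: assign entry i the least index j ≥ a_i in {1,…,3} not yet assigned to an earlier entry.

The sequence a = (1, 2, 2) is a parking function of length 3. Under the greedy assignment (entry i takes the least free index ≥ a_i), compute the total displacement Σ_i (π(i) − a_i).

Σπ = 3·4/2 = 6 (π permutes [3]); Σa = 1+2+2 = 5; disp = 6−5 = 1.

1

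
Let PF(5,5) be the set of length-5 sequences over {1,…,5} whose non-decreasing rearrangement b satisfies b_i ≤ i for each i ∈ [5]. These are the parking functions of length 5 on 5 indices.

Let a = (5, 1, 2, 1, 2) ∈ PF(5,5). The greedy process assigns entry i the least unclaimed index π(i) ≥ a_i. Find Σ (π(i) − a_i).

4

Σπ(i) = 1+…+5 = 15; Σa = 5+1+2+1+2 = 11; disp = 15−11 = 4.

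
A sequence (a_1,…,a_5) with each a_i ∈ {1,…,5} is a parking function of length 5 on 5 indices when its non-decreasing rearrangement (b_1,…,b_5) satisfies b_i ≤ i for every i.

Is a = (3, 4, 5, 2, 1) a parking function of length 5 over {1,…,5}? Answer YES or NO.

YES

Rearranged: b = (1, 2, 3, 4, 5).
  b_1=1 ≤ 1
  b_2=2 ≤ 2
  b_3=3 ≤ 3
  b_4=4 ≤ 4
  b_5=5 ≤ 5
All bounds hold ⇒ YES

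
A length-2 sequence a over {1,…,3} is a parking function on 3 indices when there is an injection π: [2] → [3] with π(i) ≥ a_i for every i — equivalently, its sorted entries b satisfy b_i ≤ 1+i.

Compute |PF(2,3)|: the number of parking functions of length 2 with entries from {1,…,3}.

8

|PF(2,3)| = (3−2+1)·(3+1)^(2−1) = 2·4 = 8 (Konheim–Weiss)
Check (1,3) → sorted (1,3): b_i ≤ 1+i ∀i, a PF.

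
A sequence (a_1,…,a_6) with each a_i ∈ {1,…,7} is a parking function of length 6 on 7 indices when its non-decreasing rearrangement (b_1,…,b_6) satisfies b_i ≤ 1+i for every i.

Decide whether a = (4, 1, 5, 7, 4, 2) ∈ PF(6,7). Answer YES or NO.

Rearranged: b = (1, 2, 4, 4, 5, 7).
  b_1=1 ≤ 2
  b_2=2 ≤ 3
  b_3=4 ≤ 4
  b_4=4 ≤ 5
  b_5=5 ≤ 6
  b_6=7 ≤ 7
All bounds hold ⇒ YES

YES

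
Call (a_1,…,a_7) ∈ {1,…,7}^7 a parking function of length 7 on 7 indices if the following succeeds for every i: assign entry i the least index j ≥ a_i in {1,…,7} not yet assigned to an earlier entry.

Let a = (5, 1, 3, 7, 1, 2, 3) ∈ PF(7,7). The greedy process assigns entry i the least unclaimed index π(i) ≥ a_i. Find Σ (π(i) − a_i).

Σπ = 28 ({1..7} each once); Σa = 5+1+3+7+1+2+3 = 22; disp = 28−22 = 6.

6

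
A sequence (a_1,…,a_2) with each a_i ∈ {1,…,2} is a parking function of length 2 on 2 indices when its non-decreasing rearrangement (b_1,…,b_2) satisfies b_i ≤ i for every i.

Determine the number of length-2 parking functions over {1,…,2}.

3

|PF| = (3−2)·3^(2−1) = 1 · 3 = 3
One tuple (1,2) → sorted (1,2): b_i ≤ i ∀i, a PF.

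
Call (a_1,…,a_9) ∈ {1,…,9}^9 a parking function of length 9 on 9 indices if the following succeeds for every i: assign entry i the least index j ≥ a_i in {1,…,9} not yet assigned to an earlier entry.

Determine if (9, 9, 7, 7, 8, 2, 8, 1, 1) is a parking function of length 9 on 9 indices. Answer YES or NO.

NO

Sorted: b = (1, 1, 2, 7, 7, 8, 8, 9, 9).
  b_1=1 ≤ 1
  b_2=1 ≤ 2
  b_3=2 ≤ 3
  b_4=7 > 4
  fails at i=4 ⇒ NO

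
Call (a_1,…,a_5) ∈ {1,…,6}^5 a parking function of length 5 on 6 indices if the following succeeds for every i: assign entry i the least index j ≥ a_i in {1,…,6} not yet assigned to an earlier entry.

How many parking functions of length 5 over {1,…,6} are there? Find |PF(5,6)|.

|PF(5,6)| = (6−5+1)·(6+1)^(5−1) = 2 · 2401 = 4802
Example (3,3,1,5,3) → sorted (1,3,3,3,5): b_i ≤ 1+i ∀i, a PF.

4802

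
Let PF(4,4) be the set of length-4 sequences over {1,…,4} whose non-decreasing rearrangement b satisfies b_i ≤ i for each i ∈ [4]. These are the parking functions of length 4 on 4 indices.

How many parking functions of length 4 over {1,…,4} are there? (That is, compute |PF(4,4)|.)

125

#PF = (4+1−4)·(4+1)^{4−1} = 1·125 = 125 [KW]
E.g. (3,2,2,1) → sorted (1,2,2,3): b_i ≤ i ∀i, a PF.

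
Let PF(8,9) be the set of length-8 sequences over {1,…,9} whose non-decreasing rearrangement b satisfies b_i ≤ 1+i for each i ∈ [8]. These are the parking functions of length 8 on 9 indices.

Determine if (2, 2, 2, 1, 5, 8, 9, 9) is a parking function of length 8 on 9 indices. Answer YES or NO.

NO

Order a: b = (1, 2, 2, 2, 5, 8, 9, 9).
  b_1=1 ≤ 2
  b_2=2 ≤ 3
  b_3=2 ≤ 4
  b_4=2 ≤ 5
  b_5=5 ≤ 6
  b_6=8 > 7
  fails at i=6 ⇒ NO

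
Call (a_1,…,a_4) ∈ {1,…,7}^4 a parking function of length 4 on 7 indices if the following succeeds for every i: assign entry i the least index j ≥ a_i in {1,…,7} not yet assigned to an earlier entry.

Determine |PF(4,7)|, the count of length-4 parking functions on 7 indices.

2048

Count = (7+1−4)·(7+1)^{4−1} = 4×512 = 2048
Example (1,1,2,5) → sorted (1,1,2,5): b_i ≤ 3+i ∀i, a PF.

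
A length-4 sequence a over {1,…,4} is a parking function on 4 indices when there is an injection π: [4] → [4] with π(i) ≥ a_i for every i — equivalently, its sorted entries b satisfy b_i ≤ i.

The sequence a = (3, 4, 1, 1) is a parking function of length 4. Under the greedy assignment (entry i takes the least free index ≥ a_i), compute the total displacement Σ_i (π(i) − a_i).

1

Σπ(i) = 1+…+4 = 10; Σa = 3+4+1+1 = 9; disp = 10−9 = 1.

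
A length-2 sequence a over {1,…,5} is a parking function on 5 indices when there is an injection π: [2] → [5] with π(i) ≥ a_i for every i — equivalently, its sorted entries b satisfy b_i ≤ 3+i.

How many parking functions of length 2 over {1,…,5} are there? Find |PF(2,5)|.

24

#PF = (5−2+1)·(5+1)^(2−1) = 4·6 = 24 (Konheim–Weiss)
One tuple (3,3) → sorted (3,3): b_i ≤ 3+i ∀i, a PF.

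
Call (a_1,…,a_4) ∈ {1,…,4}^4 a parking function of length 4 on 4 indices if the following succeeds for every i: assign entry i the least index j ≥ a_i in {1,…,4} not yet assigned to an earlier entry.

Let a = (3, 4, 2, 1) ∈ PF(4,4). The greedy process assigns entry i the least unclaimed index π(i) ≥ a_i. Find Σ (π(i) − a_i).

Σπ = 4·5/2 = 10 (π permutes [4]); Σa = 3+4+2+1 = 10; disp = 10−10 = 0.

0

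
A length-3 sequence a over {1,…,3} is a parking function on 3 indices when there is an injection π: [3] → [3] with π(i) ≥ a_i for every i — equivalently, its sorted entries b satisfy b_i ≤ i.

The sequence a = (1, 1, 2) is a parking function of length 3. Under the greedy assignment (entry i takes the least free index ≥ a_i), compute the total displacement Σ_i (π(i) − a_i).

Σπ = 6 ({1..3} each once); Σa = 1+1+2 = 4; disp = 6−4 = 2.

2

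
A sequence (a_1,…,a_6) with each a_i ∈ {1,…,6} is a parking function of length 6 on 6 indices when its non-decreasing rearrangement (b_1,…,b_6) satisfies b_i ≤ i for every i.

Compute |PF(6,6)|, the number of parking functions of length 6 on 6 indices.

Count = 1·7^5 = 1×16807 = 16807 (Pollak)
One tuple (1,1,2,3,6,3) → sorted (1,1,2,3,3,6): b_i ≤ i ∀i, a PF.

16807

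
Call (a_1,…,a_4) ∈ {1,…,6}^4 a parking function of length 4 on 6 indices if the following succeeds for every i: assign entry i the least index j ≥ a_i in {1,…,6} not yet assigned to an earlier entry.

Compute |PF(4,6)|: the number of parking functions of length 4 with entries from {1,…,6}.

1029

|PF| = (6−4+1)·(6+1)^(4−1) = 3×343 = 1029 (Konheim–Weiss)
E.g. (2,5,5,4) → sorted (2,4,5,5): b_i ≤ 2+i ∀i, a PF.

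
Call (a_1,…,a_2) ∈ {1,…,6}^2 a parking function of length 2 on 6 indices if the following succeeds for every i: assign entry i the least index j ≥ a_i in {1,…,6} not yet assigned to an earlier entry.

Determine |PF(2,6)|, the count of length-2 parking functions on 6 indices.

35

|PF(2,6)| = (7−2)·7^(2−1) = 5 · 7 = 35 (Konheim–Weiss)
Check (2,3) → sorted (2,3): b_i ≤ 4+i ∀i, a PF.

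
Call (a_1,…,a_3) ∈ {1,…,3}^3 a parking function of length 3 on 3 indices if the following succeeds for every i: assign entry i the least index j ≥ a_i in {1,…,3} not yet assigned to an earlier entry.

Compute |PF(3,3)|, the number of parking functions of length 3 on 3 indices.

16

|PF| = (3+1−3)·(3+1)^{3−1} = 1×16 = 16 (Pollak)
E.g. (3,1,2) → sorted (1,2,3): b_i ≤ i ∀i, a PF.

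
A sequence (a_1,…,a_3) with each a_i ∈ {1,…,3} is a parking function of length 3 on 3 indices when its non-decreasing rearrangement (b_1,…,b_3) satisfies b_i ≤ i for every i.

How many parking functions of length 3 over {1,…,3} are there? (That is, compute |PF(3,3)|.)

#PF = 1·4^2 = 1·16 = 16 (Konheim–Weiss)
Example (3,2,1) → sorted (1,2,3): b_i ≤ i ∀i, a PF.

16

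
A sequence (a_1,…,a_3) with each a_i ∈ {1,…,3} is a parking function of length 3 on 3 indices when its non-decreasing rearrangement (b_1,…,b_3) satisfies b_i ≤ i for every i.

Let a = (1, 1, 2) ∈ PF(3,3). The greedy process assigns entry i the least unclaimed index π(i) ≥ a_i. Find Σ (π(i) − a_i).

Σπ = 6 ({1..3} each once); Σa = 1+1+2 = 4; disp = 6−4 = 2.

2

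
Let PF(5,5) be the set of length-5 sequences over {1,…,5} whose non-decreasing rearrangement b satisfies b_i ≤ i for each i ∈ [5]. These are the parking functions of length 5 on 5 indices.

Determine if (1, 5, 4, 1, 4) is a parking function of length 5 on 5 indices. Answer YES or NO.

Sorted: b = (1, 1, 4, 4, 5).
  b_1=1 ≤ 1
  b_2=1 ≤ 2
  b_3=4 > 3
  fails at i=3 ⇒ NO

NO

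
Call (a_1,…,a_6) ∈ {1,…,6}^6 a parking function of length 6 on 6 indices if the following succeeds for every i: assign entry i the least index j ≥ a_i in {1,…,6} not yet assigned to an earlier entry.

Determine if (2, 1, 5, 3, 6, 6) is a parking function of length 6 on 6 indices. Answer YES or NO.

Order a: b = (1, 2, 3, 5, 6, 6).
  b_1=1 ≤ 1
  b_2=2 ≤ 2
  b_3=3 ≤ 3
  b_4=5 > 4
  fails at i=4 ⇒ NO

NO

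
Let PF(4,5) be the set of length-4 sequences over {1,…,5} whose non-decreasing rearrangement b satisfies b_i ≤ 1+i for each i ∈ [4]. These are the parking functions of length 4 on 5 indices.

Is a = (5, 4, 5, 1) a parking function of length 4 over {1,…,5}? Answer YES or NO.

NO

Order a: b = (1, 4, 5, 5).
  b_1=1 ≤ 2
  b_2=4 > 3
  fails at i=2 ⇒ NO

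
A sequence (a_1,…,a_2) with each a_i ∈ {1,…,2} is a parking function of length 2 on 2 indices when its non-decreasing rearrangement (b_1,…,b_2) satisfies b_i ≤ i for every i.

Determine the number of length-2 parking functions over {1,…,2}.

|PF(2,2)| = (2+1−2)·(2+1)^{2−1} = 1×3 = 3 (Pollak)
Check (2,1) → sorted (1,2): b_i ≤ i ∀i, a PF.

3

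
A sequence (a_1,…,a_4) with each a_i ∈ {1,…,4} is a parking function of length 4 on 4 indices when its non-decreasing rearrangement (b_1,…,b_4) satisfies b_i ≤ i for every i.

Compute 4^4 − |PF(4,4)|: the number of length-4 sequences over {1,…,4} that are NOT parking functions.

131

Count = 1·5^3 = 1×125 = 125 [KW]
Example (4,3,2,4) → sorted (2,3,4,4): b_1=2>1, not a PF.
So 256 − 125 = 131 fail.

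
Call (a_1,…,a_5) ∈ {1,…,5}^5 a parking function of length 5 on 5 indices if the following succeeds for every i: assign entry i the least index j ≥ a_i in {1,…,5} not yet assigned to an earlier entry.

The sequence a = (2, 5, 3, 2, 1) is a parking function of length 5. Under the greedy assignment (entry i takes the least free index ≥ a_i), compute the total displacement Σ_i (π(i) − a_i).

Σπ = 15 ({1..5} each once); Σa = 2+5+3+2+1 = 13; disp = 15−13 = 2.

2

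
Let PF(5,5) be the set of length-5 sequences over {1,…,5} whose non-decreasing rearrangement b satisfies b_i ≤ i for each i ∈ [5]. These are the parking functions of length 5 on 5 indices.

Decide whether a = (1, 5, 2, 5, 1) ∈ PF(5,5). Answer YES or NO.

Order a: b = (1, 1, 2, 5, 5).
  b_1=1 ≤ 1
  b_2=1 ≤ 2
  b_3=2 ≤ 3
  b_4=5 > 4
  fails at i=4 ⇒ NO

NO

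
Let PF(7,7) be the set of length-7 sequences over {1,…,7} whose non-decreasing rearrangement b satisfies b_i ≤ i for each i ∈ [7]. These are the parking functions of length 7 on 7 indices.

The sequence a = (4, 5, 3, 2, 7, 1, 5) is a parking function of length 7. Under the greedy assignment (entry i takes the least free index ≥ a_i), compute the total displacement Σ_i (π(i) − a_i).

1

Σπ = 7·8/2 = 28 (π permutes [7]); Σa = 4+5+3+2+7+1+5 = 27; disp = 28−27 = 1.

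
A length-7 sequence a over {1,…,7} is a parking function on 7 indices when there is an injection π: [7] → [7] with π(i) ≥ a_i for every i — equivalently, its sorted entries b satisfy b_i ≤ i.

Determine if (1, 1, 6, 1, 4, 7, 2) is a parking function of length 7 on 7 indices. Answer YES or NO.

YES

Rearranged: b = (1, 1, 1, 2, 4, 6, 7).
  b_1=1 ≤ 1
  b_2=1 ≤ 2
  b_3=1 ≤ 3
  b_4=2 ≤ 4
  b_5=4 ≤ 5
  b_6=6 ≤ 6
  b_7=7 ≤ 7
All bounds hold ⇒ YES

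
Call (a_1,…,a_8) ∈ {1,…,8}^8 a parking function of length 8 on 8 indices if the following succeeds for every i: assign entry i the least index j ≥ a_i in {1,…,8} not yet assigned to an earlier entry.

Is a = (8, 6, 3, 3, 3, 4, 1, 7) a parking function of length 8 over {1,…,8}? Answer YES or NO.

Sorted: b = (1, 3, 3, 3, 4, 6, 7, 8).
  b_1=1 ≤ 1
  b_2=3 > 2
  fails at i=2 ⇒ NO

NO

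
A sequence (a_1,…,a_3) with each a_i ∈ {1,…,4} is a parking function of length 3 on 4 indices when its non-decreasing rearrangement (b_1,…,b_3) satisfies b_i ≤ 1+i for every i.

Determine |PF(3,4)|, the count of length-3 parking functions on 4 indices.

|PF(3,4)| = (4−3+1)·(4+1)^(3−1) = 2×25 = 50
Example (4,1,2) → sorted (1,2,4): b_i ≤ 1+i ∀i, a PF.

50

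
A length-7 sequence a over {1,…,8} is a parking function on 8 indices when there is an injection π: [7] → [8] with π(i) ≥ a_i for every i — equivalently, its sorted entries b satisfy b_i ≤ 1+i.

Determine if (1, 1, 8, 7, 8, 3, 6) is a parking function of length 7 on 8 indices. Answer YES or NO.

NO

Rearranged: b = (1, 1, 3, 6, 7, 8, 8).
  b_1=1 ≤ 2
  b_2=1 ≤ 3
  b_3=3 ≤ 4
  b_4=6 > 5
  fails at i=4 ⇒ NO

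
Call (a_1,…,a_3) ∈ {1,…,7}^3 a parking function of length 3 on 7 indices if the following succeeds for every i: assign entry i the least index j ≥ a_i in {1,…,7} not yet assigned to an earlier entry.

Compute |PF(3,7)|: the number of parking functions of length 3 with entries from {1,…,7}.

320

|PF| = 5·8^2 = 5×64 = 320
E.g. (2,3,3) → sorted (2,3,3): b_i ≤ 4+i ∀i, a PF.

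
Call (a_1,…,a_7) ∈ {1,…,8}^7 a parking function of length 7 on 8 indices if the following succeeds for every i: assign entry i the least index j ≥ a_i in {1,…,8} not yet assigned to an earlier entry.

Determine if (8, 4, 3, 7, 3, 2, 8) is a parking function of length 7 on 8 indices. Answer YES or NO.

NO

Order a: b = (2, 3, 3, 4, 7, 8, 8).
  b_1=2 ≤ 2
  b_2=3 ≤ 3
  b_3=3 ≤ 4
  b_4=4 ≤ 5
  b_5=7 > 6
  fails at i=5 ⇒ NO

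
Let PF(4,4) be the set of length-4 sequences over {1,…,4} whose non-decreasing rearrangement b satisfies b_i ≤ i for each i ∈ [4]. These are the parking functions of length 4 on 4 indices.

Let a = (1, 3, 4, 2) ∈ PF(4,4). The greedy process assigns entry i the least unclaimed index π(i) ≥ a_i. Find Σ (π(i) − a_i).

Σπ = 4·5/2 = 10 (π permutes [4]); Σa = 1+3+4+2 = 10; disp = 10−10 = 0.

0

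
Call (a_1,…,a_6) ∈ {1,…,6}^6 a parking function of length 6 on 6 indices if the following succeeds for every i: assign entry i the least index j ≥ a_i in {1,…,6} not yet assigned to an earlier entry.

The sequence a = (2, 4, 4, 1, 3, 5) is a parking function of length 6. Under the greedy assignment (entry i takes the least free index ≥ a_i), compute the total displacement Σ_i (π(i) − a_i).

Σπ(i) = 1+…+6 = 21; Σa = 2+4+4+1+3+5 = 19; disp = 21−19 = 2.

2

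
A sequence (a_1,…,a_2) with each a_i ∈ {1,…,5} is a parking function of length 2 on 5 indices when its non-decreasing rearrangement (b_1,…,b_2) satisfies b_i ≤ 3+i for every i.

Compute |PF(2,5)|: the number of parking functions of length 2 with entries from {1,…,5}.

24

Count = (5+1−2)·(5+1)^{2−1} = 4·6 = 24 (Konheim–Weiss)
Check (5,1) → sorted (1,5): b_i ≤ 3+i ∀i, a PF.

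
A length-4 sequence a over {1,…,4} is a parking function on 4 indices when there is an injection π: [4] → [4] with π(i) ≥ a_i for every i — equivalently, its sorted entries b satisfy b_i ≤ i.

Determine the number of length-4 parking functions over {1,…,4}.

|PF(4,4)| = (4+1−4)·(4+1)^{4−1} = 1×125 = 125
Check (3,4,2,1) → sorted (1,2,3,4): b_i ≤ i ∀i, a PF.

125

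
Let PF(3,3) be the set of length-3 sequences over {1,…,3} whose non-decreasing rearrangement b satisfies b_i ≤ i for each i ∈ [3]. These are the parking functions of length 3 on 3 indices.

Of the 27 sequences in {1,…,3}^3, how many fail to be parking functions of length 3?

11

|PF| = 1·4^2 = 1 · 16 = 16 (Konheim–Weiss)
E.g. (3,2,3) → sorted (2,3,3): b_1=2>1, not a PF.
Total 27; non-PF = 27−16 = 11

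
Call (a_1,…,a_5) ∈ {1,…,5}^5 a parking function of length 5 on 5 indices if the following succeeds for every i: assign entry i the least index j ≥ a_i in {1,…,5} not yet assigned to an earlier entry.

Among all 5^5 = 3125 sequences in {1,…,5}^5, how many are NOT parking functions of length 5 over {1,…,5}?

Count = 1·6^4 = 1×1296 = 1296 (Konheim–Weiss)
Check (4,2,5,4,4) → sorted (2,4,4,4,5): b_1=2>1, not a PF.
5^5 − 1296 = 3125 − 1296 = 1829

1829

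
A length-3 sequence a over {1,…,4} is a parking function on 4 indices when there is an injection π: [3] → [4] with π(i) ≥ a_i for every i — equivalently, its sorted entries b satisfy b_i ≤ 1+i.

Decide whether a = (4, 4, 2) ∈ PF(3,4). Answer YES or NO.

NO

Rearranged: b = (2, 4, 4).
  b_1=2 ≤ 2
  b_2=4 > 3
  fails at i=2 ⇒ NO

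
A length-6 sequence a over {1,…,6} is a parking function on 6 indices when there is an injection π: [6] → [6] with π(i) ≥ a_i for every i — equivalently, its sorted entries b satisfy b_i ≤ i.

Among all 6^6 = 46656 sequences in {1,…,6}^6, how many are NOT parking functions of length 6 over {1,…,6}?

Count = (6−6+1)·(6+1)^(6−1) = 1 · 16807 = 16807 (Pollak)
Check (4,4,4,5,4,6) → sorted (4,4,4,4,5,6): b_1=4>1, not a PF.
6^6 − 16807 = 46656 − 16807 = 29849

29849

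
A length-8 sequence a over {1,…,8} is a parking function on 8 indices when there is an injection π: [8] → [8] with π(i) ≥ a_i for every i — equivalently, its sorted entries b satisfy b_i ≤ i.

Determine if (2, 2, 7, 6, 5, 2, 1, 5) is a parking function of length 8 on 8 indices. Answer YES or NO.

Order a: b = (1, 2, 2, 2, 5, 5, 6, 7).
  b_1=1 ≤ 1
  b_2=2 ≤ 2
  b_3=2 ≤ 3
  b_4=2 ≤ 4
  b_5=5 ≤ 5
  b_6=5 ≤ 6
  b_7=6 ≤ 7
  b_8=7 ≤ 8
All bounds hold ⇒ YES

YES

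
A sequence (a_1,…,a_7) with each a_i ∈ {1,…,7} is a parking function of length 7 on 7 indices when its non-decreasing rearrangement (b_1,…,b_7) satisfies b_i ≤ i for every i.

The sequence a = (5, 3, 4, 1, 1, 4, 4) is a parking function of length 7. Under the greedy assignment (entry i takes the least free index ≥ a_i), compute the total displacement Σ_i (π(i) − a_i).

Σπ = 7·8/2 = 28 (π permutes [7]); Σa = 5+3+4+1+1+4+4 = 22; disp = 28−22 = 6.

6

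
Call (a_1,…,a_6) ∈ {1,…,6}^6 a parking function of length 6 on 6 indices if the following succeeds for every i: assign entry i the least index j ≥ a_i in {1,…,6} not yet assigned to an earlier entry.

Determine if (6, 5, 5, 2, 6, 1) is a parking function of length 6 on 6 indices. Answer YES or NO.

Sorted: b = (1, 2, 5, 5, 6, 6).
  b_1=1 ≤ 1
  b_2=2 ≤ 2
  b_3=5 > 3
  fails at i=3 ⇒ NO

NO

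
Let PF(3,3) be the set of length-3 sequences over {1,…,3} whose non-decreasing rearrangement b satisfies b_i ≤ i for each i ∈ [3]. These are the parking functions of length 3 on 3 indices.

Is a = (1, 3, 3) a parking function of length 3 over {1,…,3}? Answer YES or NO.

Order a: b = (1, 3, 3).
  b_1=1 ≤ 1
  b_2=3 > 2
  fails at i=2 ⇒ NO

NO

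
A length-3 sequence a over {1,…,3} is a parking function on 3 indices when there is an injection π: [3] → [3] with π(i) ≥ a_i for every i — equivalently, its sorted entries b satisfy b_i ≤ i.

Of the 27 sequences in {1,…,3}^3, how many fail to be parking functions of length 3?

11

Count = 1·4^2 = 1·16 = 16 (Pollak)
One tuple (3,2,3) → sorted (2,3,3): b_1=2>1, not a PF.
Total 27; non-PF = 27−16 = 11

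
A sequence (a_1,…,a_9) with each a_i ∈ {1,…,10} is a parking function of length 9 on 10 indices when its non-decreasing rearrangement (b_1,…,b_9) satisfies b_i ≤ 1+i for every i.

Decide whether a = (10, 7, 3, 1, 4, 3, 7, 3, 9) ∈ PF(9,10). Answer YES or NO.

Order a: b = (1, 3, 3, 3, 4, 7, 7, 9, 10).
  b_1=1 ≤ 2
  b_2=3 ≤ 3
  b_3=3 ≤ 4
  b_4=3 ≤ 5
  b_5=4 ≤ 6
  b_6=7 ≤ 7
  b_7=7 ≤ 8
  b_8=9 ≤ 9
  b_9=10 ≤ 10
All bounds hold ⇒ YES

YES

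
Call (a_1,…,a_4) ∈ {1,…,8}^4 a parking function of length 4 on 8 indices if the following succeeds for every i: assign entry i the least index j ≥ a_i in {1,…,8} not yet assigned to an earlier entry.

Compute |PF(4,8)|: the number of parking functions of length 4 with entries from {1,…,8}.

3645

Count = (9−4)·9^(4−1) = 5×729 = 3645 (Pollak)
Check (6,2,1,8) → sorted (1,2,6,8): b_i ≤ 4+i ∀i, a PF.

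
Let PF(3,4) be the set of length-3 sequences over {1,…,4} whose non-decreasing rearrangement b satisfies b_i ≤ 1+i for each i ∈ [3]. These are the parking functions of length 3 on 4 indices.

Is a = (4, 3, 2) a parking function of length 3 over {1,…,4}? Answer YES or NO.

YES

Rearranged: b = (2, 3, 4).
  b_1=2 ≤ 2
  b_2=3 ≤ 3
  b_3=4 ≤ 4
All bounds hold ⇒ YES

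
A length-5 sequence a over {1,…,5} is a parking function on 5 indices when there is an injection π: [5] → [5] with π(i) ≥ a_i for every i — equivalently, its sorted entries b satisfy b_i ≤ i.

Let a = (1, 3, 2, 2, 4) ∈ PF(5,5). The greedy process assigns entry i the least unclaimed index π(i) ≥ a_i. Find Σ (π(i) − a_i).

Σπ = 15 ({1..5} each once); Σa = 1+3+2+2+4 = 12; disp = 15−12 = 3.

3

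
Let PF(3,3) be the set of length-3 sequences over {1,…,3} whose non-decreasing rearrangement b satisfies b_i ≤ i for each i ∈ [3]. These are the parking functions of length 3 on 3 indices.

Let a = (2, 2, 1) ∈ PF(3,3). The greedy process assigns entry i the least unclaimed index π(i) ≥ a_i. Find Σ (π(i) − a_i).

1

Σπ = 3·4/2 = 6 (π permutes [3]); Σa = 2+2+1 = 5; disp = 6−5 = 1.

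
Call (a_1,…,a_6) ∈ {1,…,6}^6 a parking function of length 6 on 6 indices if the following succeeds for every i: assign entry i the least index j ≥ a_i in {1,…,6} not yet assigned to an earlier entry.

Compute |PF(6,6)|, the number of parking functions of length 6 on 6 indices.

16807

|PF| = (6+1−6)·(6+1)^{6−1} = 1 · 16807 = 16807
One tuple (5,4,3,1,1,5) → sorted (1,1,3,4,5,5): b_i ≤ i ∀i, a PF.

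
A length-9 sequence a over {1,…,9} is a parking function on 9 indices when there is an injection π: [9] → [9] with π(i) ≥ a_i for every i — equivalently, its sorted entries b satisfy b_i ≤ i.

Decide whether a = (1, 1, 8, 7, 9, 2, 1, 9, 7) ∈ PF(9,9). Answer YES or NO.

NO

Rearranged: b = (1, 1, 1, 2, 7, 7, 8, 9, 9).
  b_1=1 ≤ 1
  b_2=1 ≤ 2
  b_3=1 ≤ 3
  b_4=2 ≤ 4
  b_5=7 > 5
  fails at i=5 ⇒ NO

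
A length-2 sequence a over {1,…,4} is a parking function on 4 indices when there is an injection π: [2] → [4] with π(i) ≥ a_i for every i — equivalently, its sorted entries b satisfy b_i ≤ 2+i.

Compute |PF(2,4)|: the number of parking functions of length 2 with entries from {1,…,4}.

15

|PF(2,4)| = (4−2+1)·(4+1)^(2−1) = 3 · 5 = 15 (Konheim–Weiss)
Check (1,4) → sorted (1,4): b_i ≤ 2+i ∀i, a PF.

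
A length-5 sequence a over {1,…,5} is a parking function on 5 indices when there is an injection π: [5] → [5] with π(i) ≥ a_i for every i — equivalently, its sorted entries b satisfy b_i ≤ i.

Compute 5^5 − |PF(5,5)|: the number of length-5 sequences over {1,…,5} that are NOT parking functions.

#PF = (5−5+1)·(5+1)^(5−1) = 1·1296 = 1296 (Konheim–Weiss)
Example (2,4,2,2,2) → sorted (2,2,2,2,4): b_1=2>1, not a PF.
So 3125 − 1296 = 1829 fail.

1829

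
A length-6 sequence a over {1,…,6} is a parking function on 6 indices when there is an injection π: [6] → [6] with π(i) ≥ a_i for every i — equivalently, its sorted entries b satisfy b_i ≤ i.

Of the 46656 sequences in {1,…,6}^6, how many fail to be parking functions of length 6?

29849

#PF = (6+1−6)·(6+1)^{6−1} = 1 · 16807 = 16807 (Pollak)
Example (4,6,5,5,5,2) → sorted (2,4,5,5,5,6): b_1=2>1, not a PF.
So 46656 − 16807 = 29849 fail.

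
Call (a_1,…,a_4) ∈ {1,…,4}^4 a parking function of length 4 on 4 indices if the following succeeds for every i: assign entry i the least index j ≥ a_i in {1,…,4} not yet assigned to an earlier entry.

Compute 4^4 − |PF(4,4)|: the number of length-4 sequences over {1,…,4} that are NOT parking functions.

|PF(4,4)| = 1·5^3 = 1 · 125 = 125 (Pollak)
Check (4,3,3,3) → sorted (3,3,3,4): b_1=3>1, not a PF.
So 256 − 125 = 131 fail.

131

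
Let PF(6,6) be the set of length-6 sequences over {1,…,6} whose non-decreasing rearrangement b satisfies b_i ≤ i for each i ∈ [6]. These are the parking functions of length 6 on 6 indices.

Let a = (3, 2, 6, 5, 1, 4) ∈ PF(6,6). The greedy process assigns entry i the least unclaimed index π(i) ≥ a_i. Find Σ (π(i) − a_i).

Σπ(i) = 1+…+6 = 21; Σa = 3+2+6+5+1+4 = 21; disp = 21−21 = 0.

0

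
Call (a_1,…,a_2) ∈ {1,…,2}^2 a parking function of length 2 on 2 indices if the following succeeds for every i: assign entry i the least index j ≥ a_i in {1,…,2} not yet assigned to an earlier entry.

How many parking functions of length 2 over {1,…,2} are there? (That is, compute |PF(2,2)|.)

#PF = (2−2+1)·(2+1)^(2−1) = 1·3 = 3 [KW]
Check (1,2) → sorted (1,2): b_i ≤ i ∀i, a PF.

3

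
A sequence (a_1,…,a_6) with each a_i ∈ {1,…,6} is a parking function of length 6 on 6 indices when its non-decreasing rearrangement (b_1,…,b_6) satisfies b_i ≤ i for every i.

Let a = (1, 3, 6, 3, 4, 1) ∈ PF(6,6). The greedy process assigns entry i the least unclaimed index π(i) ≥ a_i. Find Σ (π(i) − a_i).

3

Σπ = 21 ({1..6} each once); Σa = 1+3+6+3+4+1 = 18; disp = 21−18 = 3.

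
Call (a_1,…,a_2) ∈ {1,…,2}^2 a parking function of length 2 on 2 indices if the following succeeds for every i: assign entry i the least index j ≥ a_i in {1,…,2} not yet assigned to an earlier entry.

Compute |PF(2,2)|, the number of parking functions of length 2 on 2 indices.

Count = 1·3^1 = 1 · 3 = 3 (Konheim–Weiss)
One tuple (1,1) → sorted (1,1): b_i ≤ i ∀i, a PF.

3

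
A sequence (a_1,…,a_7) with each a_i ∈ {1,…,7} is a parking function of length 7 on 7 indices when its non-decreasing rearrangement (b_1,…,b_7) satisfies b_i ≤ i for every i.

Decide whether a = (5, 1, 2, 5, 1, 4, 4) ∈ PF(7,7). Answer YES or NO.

Rearranged: b = (1, 1, 2, 4, 4, 5, 5).
  b_1=1 ≤ 1
  b_2=1 ≤ 2
  b_3=2 ≤ 3
  b_4=4 ≤ 4
  b_5=4 ≤ 5
  b_6=5 ≤ 6
  b_7=5 ≤ 7
All bounds hold ⇒ YES

YES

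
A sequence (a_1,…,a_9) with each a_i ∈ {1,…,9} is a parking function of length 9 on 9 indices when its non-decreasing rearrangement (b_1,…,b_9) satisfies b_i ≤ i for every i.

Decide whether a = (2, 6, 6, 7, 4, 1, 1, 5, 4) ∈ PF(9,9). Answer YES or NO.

Rearranged: b = (1, 1, 2, 4, 4, 5, 6, 6, 7).
  b_1=1 ≤ 1
  b_2=1 ≤ 2
  b_3=2 ≤ 3
  b_4=4 ≤ 4
  b_5=4 ≤ 5
  b_6=5 ≤ 6
  b_7=6 ≤ 7
  b_8=6 ≤ 8
  b_9=7 ≤ 9
All bounds hold ⇒ YES

YES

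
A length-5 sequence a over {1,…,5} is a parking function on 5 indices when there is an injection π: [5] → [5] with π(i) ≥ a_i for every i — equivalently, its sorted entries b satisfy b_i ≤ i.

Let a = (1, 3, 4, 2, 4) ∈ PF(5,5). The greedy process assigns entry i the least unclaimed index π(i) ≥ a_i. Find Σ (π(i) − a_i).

1

Σπ(i) = 1+…+5 = 15; Σa = 1+3+4+2+4 = 14; disp = 15−14 = 1.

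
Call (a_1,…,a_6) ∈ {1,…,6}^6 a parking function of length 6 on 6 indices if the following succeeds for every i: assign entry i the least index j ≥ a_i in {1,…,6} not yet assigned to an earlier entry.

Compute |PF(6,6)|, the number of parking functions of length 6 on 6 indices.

16807

|PF(6,6)| = (6+1−6)·(6+1)^{6−1} = 1×16807 = 16807 (Pollak)
One tuple (2,4,1,5,2,6) → sorted (1,2,2,4,5,6): b_i ≤ i ∀i, a PF.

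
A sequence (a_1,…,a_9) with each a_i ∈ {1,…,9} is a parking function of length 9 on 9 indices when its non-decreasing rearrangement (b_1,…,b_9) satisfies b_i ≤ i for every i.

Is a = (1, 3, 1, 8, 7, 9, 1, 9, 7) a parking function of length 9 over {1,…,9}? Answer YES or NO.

NO

Order a: b = (1, 1, 1, 3, 7, 7, 8, 9, 9).
  b_1=1 ≤ 1
  b_2=1 ≤ 2
  b_3=1 ≤ 3
  b_4=3 ≤ 4
  b_5=7 > 5
  fails at i=5 ⇒ NO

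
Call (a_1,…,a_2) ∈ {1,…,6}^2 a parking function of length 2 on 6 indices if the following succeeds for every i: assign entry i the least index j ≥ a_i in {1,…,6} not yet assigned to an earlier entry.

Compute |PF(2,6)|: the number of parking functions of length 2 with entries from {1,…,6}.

|PF| = (6−2+1)·(6+1)^(2−1) = 5×7 = 35 (Konheim–Weiss)
One tuple (2,4) → sorted (2,4): b_i ≤ 4+i ∀i, a PF.

35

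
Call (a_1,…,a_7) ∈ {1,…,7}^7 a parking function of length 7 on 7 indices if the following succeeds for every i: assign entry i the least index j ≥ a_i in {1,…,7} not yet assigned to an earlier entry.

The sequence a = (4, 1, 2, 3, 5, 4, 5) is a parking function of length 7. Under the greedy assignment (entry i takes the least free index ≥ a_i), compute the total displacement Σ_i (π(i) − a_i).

4

Σπ = 7·8/2 = 28 (π permutes [7]); Σa = 4+1+2+3+5+4+5 = 24; disp = 28−24 = 4.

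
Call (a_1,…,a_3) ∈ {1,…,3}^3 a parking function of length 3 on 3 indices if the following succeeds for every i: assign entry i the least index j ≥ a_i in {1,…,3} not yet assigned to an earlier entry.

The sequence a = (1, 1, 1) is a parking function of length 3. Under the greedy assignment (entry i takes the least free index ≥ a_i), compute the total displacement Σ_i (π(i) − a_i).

Σπ(i) = 1+…+3 = 6; Σa = 1+1+1 = 3; disp = 6−3 = 3.

3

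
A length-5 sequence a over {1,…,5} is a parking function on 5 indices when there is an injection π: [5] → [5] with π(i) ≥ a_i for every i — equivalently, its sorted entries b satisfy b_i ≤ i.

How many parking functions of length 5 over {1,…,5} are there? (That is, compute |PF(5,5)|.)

1296

|PF(5,5)| = (5−5+1)·(5+1)^(5−1) = 1×1296 = 1296 [KW]
Example (5,2,2,3,1) → sorted (1,2,2,3,5): b_i ≤ i ∀i, a PF.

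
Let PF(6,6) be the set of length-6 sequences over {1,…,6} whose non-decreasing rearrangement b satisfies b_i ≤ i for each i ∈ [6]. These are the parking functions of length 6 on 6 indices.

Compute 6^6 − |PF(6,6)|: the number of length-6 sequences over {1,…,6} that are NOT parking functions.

|PF(6,6)| = (7−6)·7^(6−1) = 1·16807 = 16807 (Konheim–Weiss)
One tuple (1,6,6,5,5,6) → sorted (1,5,5,6,6,6): b_2=5>2, not a PF.
Total 46656; non-PF = 46656−16807 = 29849

29849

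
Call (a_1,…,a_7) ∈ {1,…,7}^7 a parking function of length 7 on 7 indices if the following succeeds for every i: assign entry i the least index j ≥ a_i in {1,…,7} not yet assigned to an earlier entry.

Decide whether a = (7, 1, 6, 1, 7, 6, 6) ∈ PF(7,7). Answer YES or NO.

Rearranged: b = (1, 1, 6, 6, 6, 7, 7).
  b_1=1 ≤ 1
  b_2=1 ≤ 2
  b_3=6 > 3
  fails at i=3 ⇒ NO

NO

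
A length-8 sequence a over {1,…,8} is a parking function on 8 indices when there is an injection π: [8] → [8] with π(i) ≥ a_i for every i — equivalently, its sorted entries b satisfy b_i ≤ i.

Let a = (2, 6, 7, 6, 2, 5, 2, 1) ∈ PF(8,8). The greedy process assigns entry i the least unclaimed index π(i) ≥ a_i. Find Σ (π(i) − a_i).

Σπ = 8·9/2 = 36 (π permutes [8]); Σa = 2+6+7+6+2+5+2+1 = 31; disp = 36−31 = 5.

5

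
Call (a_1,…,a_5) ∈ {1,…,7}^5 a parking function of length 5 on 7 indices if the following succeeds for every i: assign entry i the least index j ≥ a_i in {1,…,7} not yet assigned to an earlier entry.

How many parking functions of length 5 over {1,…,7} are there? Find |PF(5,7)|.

Count = 3·8^4 = 3·4096 = 12288 (Pollak)
E.g. (2,5,6,3,1) → sorted (1,2,3,5,6): b_i ≤ 2+i ∀i, a PF.

12288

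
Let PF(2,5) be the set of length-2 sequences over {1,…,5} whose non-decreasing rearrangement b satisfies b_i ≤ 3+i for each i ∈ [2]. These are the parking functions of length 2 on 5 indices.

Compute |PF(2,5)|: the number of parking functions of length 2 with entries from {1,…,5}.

|PF(2,5)| = (5+1−2)·(5+1)^{2−1} = 4×6 = 24 (Konheim–Weiss)
Check (3,5) → sorted (3,5): b_i ≤ 3+i ∀i, a PF.

24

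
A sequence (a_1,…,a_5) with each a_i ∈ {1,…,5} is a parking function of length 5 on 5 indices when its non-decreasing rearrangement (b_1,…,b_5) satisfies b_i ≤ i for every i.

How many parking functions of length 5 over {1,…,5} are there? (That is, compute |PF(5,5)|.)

1296

Count = (6−5)·6^(5−1) = 1 · 1296 = 1296 [KW]
E.g. (2,1,4,4,1) → sorted (1,1,2,4,4): b_i ≤ i ∀i, a PF.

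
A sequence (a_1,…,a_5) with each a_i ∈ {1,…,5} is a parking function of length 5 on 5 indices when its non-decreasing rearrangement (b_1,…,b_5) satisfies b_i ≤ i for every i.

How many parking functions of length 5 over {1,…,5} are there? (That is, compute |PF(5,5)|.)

Count = (5+1−5)·(5+1)^{5−1} = 1·1296 = 1296
Check (2,5,2,1,2) → sorted (1,2,2,2,5): b_i ≤ i ∀i, a PF.

1296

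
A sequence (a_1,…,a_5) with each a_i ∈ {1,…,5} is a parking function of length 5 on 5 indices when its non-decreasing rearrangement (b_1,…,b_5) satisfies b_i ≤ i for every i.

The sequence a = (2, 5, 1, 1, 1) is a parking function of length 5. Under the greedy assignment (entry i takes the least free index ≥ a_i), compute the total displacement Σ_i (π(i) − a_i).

5

Σπ = 15 ({1..5} each once); Σa = 2+5+1+1+1 = 10; disp = 15−10 = 5.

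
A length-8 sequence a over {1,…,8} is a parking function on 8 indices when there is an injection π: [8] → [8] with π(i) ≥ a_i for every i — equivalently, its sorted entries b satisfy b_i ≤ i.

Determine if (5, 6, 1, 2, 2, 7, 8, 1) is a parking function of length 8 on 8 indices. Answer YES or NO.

Rearranged: b = (1, 1, 2, 2, 5, 6, 7, 8).
  b_1=1 ≤ 1
  b_2=1 ≤ 2
  b_3=2 ≤ 3
  b_4=2 ≤ 4
  b_5=5 ≤ 5
  b_6=6 ≤ 6
  b_7=7 ≤ 7
  b_8=8 ≤ 8
All bounds hold ⇒ YES

YES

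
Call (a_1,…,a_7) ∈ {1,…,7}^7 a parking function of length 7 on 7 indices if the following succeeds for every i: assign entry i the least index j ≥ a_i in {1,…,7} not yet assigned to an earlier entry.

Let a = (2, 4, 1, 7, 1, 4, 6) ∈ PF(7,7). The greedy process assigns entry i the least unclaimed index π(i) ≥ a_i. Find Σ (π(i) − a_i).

Σπ(i) = 1+…+7 = 28; Σa = 2+4+1+7+1+4+6 = 25; disp = 28−25 = 3.

3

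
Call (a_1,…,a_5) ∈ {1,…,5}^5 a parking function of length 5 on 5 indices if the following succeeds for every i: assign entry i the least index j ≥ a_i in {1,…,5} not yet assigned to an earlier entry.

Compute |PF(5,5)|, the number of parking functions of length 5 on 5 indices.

Count = (5−5+1)·(5+1)^(5−1) = 1×1296 = 1296 (Konheim–Weiss)
One tuple (1,2,5,4,1) → sorted (1,1,2,4,5): b_i ≤ i ∀i, a PF.

1296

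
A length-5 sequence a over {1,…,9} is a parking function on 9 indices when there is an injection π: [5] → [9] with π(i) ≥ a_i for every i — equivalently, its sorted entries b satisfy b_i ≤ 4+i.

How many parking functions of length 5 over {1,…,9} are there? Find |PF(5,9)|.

Count = 5·10^4 = 5×10000 = 50000
One tuple (8,7,5,1,1) → sorted (1,1,5,7,8): b_i ≤ 4+i ∀i, a PF.

50000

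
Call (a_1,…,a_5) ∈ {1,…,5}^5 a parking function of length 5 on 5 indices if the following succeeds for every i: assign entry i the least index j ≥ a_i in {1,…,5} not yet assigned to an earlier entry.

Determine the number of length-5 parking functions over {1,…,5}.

1296

|PF(5,5)| = (6−5)·6^(5−1) = 1·1296 = 1296 [KW]
Example (4,2,1,2,4) → sorted (1,2,2,4,4): b_i ≤ i ∀i, a PF.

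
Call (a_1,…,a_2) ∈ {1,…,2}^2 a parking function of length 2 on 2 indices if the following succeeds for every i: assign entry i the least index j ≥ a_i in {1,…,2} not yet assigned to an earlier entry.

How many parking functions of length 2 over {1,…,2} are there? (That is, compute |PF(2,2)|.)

Count = (2+1−2)·(2+1)^{2−1} = 1×3 = 3 [KW]
Example (1,1) → sorted (1,1): b_i ≤ i ∀i, a PF.

3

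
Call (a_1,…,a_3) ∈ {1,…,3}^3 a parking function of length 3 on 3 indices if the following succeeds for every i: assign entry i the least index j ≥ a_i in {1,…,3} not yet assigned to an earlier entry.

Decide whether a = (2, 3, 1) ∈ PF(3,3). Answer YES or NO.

Rearranged: b = (1, 2, 3).
  b_1=1 ≤ 1
  b_2=2 ≤ 2
  b_3=3 ≤ 3
All bounds hold ⇒ YES

YES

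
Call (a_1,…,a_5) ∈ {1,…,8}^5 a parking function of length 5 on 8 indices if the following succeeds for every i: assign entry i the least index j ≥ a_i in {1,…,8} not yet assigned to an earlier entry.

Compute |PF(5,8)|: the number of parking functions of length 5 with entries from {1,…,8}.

26244

Count = 4·9^4 = 4·6561 = 26244 (Konheim–Weiss)
Check (3,3,4,1,5) → sorted (1,3,3,4,5): b_i ≤ 3+i ∀i, a PF.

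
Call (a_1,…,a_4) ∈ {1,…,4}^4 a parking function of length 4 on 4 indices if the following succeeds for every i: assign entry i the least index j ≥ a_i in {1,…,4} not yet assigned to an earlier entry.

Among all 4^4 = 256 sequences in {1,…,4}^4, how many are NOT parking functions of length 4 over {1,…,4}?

|PF| = (5−4)·5^(4−1) = 1·125 = 125 (Pollak)
Example (3,4,2,2) → sorted (2,2,3,4): b_1=2>1, not a PF.
4^4 − 125 = 256 − 125 = 131

131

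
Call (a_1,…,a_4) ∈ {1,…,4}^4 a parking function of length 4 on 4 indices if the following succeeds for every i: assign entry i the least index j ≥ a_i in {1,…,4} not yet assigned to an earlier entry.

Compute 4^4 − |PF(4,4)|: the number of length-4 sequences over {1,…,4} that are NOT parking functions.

Count = 1·5^3 = 1×125 = 125 (Konheim–Weiss)
Example (4,2,4,3) → sorted (2,3,4,4): b_1=2>1, not a PF.
So 256 − 125 = 131 fail.

131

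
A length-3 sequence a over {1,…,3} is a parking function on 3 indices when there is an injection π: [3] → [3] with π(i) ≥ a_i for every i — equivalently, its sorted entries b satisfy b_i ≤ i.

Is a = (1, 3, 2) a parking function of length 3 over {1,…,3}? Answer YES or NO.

YES

Sorted: b = (1, 2, 3).
  b_1=1 ≤ 1
  b_2=2 ≤ 2
  b_3=3 ≤ 3
All bounds hold ⇒ YES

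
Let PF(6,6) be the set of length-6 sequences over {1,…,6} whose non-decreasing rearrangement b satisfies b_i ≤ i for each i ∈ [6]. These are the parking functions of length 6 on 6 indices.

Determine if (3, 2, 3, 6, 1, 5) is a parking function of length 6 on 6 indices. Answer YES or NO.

Sorted: b = (1, 2, 3, 3, 5, 6).
  b_1=1 ≤ 1
  b_2=2 ≤ 2
  b_3=3 ≤ 3
  b_4=3 ≤ 4
  b_5=5 ≤ 5
  b_6=6 ≤ 6
All bounds hold ⇒ YES

YES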